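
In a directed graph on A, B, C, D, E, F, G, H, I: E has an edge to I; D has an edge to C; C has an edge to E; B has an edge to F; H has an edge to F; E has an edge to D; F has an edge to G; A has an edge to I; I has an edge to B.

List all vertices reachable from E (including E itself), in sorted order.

B, C, D, E, F, G, I

Start at E.
Its neighbours: D, I.
Then their neighbours: B, C.
Then next layer: F.
Then next layer: G.
Nothing further is reachable.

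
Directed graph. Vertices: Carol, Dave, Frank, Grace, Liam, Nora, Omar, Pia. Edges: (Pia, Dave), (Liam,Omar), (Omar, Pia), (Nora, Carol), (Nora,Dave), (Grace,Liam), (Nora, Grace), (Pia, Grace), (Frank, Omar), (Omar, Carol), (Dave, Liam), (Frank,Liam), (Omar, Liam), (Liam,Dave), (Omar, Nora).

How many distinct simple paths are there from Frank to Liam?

6

Frank→Liam
Frank→Omar→Liam
Frank→Omar→Nora→Dave→Liam
Frank→Omar→Nora→Grace→Liam
Frank→Omar→Pia→Dave→Liam
Frank→Omar→Pia→Grace→Liam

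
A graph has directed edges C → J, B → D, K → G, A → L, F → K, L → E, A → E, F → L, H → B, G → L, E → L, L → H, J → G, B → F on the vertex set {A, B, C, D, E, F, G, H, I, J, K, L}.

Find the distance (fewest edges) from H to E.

Distance 0: H.
Distance 1: B.
Distance 2: D, F.
Distance 3: K, L.
Distance 4: E, G — contains E.

4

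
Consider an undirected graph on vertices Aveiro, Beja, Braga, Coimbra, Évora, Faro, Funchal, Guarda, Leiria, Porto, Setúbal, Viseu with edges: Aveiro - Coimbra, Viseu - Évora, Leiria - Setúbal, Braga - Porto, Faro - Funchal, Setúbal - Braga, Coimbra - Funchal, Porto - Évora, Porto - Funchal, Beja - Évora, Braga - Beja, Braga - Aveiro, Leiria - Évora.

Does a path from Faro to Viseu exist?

Explore from Faro.
Distance 1: reach Funchal.
Distance 2: reach Coimbra, Porto.
Distance 3: reach Aveiro, Braga, Évora.
Distance 4: reach Beja, Leiria, Setúbal, Viseu.
Found Viseu.

Yes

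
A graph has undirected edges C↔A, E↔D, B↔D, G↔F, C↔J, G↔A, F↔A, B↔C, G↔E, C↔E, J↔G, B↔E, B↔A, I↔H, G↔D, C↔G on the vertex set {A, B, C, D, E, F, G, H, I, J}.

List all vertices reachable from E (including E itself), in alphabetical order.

Start at E.
Its neighbours: B, C, D, G.
Then their neighbours: A, F, J.
Nothing further is reachable.

A, B, C, D, E, F, G, J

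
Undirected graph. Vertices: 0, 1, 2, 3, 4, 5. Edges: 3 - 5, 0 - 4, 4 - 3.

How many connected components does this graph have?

3

From 0: component {0, 3, 4, 5}.
From 1: component {1}.
From 2: component {2}.
That's 3 components.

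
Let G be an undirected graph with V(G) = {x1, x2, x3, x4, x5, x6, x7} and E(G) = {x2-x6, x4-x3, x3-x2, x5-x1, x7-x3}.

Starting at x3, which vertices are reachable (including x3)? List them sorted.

Start at x3.
Its neighbours: x2, x4, x7.
Then their neighbours: x6.
Nothing further is reachable.

x2, x3, x4, x6, x7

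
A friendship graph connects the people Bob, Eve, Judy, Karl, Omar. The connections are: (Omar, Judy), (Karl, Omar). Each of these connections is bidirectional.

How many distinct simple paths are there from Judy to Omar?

1

Judy–Omar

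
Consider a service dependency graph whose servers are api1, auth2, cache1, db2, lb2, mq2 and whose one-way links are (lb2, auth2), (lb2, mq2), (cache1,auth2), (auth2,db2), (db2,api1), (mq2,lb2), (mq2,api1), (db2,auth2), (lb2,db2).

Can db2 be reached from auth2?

Yes

Explore from auth2.
Distance 1: reach db2.
Found db2.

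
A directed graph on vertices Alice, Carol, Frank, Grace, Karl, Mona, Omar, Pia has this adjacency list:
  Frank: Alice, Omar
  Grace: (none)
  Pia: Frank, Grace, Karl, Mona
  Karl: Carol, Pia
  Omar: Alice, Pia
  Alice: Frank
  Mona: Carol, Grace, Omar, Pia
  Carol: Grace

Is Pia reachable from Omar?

Explore from Omar.
Distance 1: reach Alice, Pia.
Found Pia.

Yes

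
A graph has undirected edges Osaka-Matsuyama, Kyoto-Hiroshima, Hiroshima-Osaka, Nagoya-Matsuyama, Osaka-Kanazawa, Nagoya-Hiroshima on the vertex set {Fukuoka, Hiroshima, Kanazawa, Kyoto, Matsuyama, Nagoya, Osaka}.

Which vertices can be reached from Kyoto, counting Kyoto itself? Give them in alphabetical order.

Hiroshima, Kanazawa, Kyoto, Matsuyama, Nagoya, Osaka

Start at Kyoto.
Its neighbours: Hiroshima.
Then their neighbours: Nagoya, Osaka.
Then next layer: Kanazawa, Matsuyama.
Nothing further is reachable.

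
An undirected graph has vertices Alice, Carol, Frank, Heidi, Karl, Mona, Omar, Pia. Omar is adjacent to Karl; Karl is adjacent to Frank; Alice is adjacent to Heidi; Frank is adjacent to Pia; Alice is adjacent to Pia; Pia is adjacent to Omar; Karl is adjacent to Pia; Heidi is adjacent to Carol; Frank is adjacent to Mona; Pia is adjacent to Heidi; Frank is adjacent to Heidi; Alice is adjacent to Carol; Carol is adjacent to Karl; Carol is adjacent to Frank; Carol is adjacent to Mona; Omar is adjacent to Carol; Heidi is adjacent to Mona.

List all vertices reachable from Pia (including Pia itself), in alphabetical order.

Start at Pia.
Its neighbours: Alice, Frank, Heidi, Karl, Omar.
Then their neighbours: Carol, Mona.
Every vertex is now reached.

Alice, Carol, Frank, Heidi, Karl, Mona, Omar, Pia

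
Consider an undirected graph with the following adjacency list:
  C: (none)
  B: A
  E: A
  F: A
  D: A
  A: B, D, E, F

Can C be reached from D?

Explore from D.
Distance 1: reach A.
Distance 2: reach B, E, F.
The search is exhausted without reaching C; it lies in a different component.

No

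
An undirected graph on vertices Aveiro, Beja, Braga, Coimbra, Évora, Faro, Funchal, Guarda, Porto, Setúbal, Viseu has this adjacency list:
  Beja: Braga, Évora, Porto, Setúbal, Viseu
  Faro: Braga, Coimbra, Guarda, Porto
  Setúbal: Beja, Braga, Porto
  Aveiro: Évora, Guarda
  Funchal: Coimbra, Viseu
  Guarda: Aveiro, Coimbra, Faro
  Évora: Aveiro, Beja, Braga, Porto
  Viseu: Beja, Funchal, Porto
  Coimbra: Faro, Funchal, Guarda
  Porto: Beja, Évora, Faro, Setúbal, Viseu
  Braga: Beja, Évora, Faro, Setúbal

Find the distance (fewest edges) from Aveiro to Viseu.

3

Distance 0: Aveiro.
Distance 1: Évora, Guarda.
Distance 2: Beja, Braga, Coimbra, Faro, Porto.
Distance 3: Funchal, Setúbal, Viseu — contains Viseu.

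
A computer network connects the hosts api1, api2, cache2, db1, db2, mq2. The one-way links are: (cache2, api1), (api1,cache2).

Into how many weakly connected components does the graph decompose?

From api1: component {api1, cache2}.
From api2: component {api2}.
From db1: component {db1}.
From db2: component {db2}.
From mq2: component {mq2}.
That's 5 components.

5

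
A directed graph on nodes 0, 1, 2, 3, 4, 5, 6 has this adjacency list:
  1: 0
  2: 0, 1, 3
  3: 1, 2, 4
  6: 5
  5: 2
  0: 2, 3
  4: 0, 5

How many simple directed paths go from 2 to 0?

4

2→0
2→1→0
2→3→1→0
2→3→4→0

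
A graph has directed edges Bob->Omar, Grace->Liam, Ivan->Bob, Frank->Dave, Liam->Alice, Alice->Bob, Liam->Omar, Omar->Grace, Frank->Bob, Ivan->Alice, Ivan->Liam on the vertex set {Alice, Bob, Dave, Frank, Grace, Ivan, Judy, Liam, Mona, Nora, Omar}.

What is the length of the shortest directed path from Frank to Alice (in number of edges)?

Distance 0: Frank.
Distance 1: Bob, Dave.
Distance 2: Omar.
Distance 3: Grace.
Distance 4: Liam.
Distance 5: Alice — contains Alice.

5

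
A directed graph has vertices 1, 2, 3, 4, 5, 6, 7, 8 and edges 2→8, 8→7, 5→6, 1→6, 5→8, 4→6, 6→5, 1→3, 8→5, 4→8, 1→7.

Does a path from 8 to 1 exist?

Explore from 8.
Distance 1: reach 5, 7.
Distance 2: reach 6.
The search from 8 is exhausted; no directed path reaches 1.

No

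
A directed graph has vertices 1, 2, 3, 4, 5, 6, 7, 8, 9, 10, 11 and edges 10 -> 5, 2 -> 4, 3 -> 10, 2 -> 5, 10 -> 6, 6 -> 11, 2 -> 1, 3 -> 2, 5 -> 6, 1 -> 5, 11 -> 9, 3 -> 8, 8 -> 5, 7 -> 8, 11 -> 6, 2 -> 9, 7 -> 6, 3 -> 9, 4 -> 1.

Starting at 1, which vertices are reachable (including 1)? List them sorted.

1, 5, 6, 9, 11

Start at 1.
Its neighbours: 5.
Then their neighbours: 6.
Then next layer: 11.
Then next layer: 9.
Nothing further is reachable.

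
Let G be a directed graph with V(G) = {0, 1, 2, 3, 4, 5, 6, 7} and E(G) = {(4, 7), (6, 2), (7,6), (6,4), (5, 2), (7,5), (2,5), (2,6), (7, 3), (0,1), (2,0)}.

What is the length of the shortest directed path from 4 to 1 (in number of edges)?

Distance 0: 4.
Distance 1: 7.
Distance 2: 3, 5, 6.
Distance 3: 2.
Distance 4: 0.
Distance 5: 1 — contains 1.

5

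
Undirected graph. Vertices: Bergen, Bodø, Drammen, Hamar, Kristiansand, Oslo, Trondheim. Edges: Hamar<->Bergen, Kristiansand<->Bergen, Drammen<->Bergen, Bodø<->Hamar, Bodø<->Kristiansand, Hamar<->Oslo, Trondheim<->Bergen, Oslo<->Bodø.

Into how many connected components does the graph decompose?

1

From Bergen: component {Bergen, Bodø, Drammen, Hamar, Kristiansand, Oslo, Trondheim}.
That's 1 component.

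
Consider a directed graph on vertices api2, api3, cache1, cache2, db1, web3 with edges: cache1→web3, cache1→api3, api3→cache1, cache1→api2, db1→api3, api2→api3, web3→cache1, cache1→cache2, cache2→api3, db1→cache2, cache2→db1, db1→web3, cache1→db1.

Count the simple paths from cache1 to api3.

cache1→api2→api3
cache1→api3
cache1→cache2→api3
cache1→cache2→db1→api3
cache1→db1→api3
cache1→db1→cache2→api3

6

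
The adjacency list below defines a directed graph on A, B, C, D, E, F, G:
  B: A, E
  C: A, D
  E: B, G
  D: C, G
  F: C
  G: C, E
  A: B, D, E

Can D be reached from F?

Yes

Explore from F.
Distance 1: reach C.
Distance 2: reach A, D.
Found D.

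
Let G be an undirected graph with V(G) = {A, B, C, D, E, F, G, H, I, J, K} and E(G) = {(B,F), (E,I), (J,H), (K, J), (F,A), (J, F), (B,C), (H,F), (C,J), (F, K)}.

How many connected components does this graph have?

4

From A: component {A, B, C, F, H, J, K}.
From D: component {D}.
From E: component {E, I}.
From G: component {G}.
That's 4 components.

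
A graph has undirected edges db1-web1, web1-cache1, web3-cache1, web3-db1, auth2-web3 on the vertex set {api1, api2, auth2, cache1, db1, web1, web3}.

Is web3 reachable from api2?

api2 has no edges, so nothing is reachable from it.

No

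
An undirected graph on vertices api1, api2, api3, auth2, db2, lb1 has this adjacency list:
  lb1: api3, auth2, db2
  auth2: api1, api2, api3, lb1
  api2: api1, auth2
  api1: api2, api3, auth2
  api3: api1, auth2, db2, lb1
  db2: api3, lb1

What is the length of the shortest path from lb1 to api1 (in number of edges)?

2

Distance 0: lb1.
Distance 1: api3, auth2, db2.
Distance 2: api1, api2 — contains api1.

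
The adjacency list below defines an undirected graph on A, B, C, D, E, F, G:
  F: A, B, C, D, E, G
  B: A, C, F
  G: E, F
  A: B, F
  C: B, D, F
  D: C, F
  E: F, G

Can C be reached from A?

Yes

Explore from A.
Distance 1: reach B, F.
Distance 2: reach C, D, E, G.
Found C.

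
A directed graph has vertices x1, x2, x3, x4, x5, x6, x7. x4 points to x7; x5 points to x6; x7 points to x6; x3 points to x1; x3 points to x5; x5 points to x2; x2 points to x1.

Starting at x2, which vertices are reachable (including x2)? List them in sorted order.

x1, x2

Start at x2.
Its neighbours: x1.
Nothing further is reachable.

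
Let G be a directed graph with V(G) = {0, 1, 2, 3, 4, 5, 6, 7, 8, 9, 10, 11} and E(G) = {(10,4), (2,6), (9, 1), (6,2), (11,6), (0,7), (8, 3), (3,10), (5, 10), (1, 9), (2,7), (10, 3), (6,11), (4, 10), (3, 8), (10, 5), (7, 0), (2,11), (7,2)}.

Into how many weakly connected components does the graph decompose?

From 0: component {0, 2, 6, 7, 11}.
From 1: component {1, 9}.
From 3: component {3, 4, 5, 8, 10}.
That's 3 components.

3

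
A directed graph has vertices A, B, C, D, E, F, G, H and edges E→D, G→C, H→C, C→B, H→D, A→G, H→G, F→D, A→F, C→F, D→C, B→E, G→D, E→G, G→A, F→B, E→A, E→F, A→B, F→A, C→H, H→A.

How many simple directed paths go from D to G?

D→C→B→E→A→G
D→C→B→E→F→A→G
D→C→B→E→G
D→C→F→A→B→E→G
D→C→F→A→G
D→C→F→B→E→A→G
D→C→F→B→E→G
D→C→H→A→B→E→G
D→C→H→A→F→B→E→G
D→C→H→A→G
D→C→H→G

11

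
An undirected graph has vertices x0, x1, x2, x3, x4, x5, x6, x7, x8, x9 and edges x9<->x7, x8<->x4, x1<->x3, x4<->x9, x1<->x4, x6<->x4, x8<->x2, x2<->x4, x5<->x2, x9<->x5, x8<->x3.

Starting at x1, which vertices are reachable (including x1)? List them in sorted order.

x1, x2, x3, x4, x5, x6, x7, x8, x9

Start at x1.
Its neighbours: x3, x4.
Then their neighbours: x2, x6, x8, x9.
Then next layer: x5, x7.
Nothing further is reachable.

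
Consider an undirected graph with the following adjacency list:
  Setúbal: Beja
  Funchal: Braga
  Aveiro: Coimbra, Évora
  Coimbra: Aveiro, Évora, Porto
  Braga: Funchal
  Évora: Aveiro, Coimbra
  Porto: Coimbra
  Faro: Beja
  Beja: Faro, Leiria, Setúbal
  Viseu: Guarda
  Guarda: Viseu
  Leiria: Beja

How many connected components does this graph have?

4

From Aveiro: component {Aveiro, Coimbra, Évora, Porto}.
From Beja: component {Beja, Faro, Leiria, Setúbal}.
From Braga: component {Braga, Funchal}.
From Guarda: component {Guarda, Viseu}.
That's 4 components.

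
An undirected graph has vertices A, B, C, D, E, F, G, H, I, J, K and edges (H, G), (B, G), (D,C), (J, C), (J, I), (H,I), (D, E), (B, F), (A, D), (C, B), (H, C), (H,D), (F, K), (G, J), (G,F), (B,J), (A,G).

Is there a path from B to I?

Yes

Explore from B.
Distance 1: reach C, F, G, J.
Distance 2: reach A, D, H, I, K.
Found I.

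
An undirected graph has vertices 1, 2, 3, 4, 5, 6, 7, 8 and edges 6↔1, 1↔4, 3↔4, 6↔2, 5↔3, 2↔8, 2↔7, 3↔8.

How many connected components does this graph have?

1

From 1: component {1, 2, 3, 4, 5, 6, 7, 8}.
That's 1 component.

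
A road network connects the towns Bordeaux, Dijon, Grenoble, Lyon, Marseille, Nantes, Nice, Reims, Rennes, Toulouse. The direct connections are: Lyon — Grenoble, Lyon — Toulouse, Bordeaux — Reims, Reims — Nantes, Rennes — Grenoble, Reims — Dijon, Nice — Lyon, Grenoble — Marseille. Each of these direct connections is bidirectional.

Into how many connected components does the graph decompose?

From Bordeaux: component {Bordeaux, Dijon, Nantes, Reims}.
From Grenoble: component {Grenoble, Lyon, Marseille, Nice, Rennes, Toulouse}.
That's 2 components.

2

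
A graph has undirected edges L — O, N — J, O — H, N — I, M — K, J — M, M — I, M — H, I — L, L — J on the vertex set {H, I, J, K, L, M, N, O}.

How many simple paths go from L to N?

6

L–I–M–J–N
L–I–N
L–J–M–I–N
L–J–N
L–O–H–M–I–N
L–O–H–M–J–N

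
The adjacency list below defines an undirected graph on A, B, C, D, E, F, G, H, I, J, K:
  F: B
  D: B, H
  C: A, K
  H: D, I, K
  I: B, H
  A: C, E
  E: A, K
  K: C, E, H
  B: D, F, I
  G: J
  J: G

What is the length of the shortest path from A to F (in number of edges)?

Distance 0: A.
Distance 1: C, E.
Distance 2: K.
Distance 3: H.
Distance 4: D, I.
Distance 5: B.
Distance 6: F — contains F.

6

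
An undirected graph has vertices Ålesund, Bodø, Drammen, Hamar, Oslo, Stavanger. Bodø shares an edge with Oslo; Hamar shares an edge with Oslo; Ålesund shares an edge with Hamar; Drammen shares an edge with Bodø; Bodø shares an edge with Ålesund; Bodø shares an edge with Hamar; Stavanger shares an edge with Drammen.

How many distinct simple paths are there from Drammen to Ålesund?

Drammen–Bodø–Ålesund
Drammen–Bodø–Hamar–Ålesund
Drammen–Bodø–Oslo–Hamar–Ålesund

3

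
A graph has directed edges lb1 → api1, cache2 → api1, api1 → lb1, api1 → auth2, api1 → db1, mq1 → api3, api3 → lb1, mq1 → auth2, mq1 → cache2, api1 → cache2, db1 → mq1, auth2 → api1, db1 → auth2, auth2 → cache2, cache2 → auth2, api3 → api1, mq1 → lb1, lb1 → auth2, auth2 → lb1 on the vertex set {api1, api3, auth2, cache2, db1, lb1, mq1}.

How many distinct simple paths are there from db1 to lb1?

15

db1→auth2→api1→lb1
db1→auth2→cache2→api1→lb1
db1→auth2→lb1
db1→mq1→api3→api1→auth2→lb1
db1→mq1→api3→api1→cache2→auth2→lb1
db1→mq1→api3→api1→lb1
db1→mq1→api3→lb1
db1→mq1→auth2→api1→lb1
db1→mq1→auth2→cache2→api1→lb1
db1→mq1→auth2→lb1
db1→mq1→cache2→api1→auth2→lb1
db1→mq1→cache2→api1→lb1
db1→mq1→cache2→auth2→api1→lb1
db1→mq1→cache2→auth2→lb1
db1→mq1→lb1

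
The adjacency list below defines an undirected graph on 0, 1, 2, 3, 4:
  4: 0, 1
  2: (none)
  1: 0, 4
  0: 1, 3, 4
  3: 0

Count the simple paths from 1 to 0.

2

1–0
1–4–0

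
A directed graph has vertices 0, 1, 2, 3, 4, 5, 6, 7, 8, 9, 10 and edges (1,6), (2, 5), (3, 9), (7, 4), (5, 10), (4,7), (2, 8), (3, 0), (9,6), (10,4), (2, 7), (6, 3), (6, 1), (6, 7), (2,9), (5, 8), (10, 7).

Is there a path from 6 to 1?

Explore from 6.
Distance 1: reach 1, 3, 7.
Found 1.

Yes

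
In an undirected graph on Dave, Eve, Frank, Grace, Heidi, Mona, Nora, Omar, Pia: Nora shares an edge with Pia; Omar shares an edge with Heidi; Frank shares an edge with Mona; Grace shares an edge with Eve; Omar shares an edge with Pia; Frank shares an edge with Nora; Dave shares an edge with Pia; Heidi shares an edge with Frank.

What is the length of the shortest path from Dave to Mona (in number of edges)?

4

Distance 0: Dave.
Distance 1: Pia.
Distance 2: Nora, Omar.
Distance 3: Frank, Heidi.
Distance 4: Mona — contains Mona.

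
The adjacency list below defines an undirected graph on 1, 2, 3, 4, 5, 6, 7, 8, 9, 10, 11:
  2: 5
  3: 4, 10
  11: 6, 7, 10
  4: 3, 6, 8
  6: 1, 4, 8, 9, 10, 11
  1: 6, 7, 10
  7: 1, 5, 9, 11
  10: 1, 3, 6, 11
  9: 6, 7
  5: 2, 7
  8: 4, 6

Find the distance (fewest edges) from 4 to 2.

5

Distance 0: 4.
Distance 1: 3, 6, 8.
Distance 2: 1, 9, 10, 11.
Distance 3: 7.
Distance 4: 5.
Distance 5: 2 — contains 2.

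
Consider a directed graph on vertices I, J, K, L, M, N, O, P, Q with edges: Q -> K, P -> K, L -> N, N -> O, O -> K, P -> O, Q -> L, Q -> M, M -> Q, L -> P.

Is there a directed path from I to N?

No

I has no outgoing edges, so nothing is reachable from it.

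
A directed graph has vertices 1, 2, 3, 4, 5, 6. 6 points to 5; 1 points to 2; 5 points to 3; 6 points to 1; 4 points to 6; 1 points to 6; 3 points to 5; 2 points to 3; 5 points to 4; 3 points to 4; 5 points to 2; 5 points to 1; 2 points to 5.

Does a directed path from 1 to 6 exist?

Explore from 1.
Distance 1: reach 2, 6.
Found 6.

Yes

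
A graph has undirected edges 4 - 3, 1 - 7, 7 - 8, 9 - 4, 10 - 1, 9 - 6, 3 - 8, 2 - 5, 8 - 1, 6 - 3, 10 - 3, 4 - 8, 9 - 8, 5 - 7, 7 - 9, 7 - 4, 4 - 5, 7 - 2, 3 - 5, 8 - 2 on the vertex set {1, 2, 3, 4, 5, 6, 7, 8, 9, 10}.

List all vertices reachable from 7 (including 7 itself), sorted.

1, 2, 3, 4, 5, 6, 7, 8, 9, 10

Start at 7.
Its neighbours: 1, 2, 4, 5, 8, 9.
Then their neighbours: 3, 6, 10.
Every vertex is now reached.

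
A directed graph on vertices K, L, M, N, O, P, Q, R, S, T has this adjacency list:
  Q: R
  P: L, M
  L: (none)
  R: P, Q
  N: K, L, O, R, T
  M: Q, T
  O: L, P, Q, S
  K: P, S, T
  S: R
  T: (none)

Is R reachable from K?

Yes

Explore from K.
Distance 1: reach P, S, T.
Distance 2: reach L, M, R.
Found R.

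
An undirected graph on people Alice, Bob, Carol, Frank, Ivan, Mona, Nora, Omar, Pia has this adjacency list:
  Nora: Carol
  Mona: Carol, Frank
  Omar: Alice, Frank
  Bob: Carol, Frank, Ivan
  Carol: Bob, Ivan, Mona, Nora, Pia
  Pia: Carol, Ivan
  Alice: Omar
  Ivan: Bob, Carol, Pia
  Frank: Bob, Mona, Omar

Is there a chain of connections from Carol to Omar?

Explore from Carol.
Distance 1: reach Bob, Ivan, Mona, Nora, Pia.
Distance 2: reach Frank.
Distance 3: reach Omar.
Found Omar.

Yes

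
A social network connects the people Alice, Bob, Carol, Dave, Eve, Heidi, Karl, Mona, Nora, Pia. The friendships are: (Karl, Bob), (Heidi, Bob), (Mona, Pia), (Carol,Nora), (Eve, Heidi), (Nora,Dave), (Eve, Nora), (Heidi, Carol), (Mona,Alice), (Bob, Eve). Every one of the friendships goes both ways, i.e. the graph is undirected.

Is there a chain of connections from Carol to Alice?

Explore from Carol.
Distance 1: reach Heidi, Nora.
Distance 2: reach Bob, Dave, Eve.
Distance 3: reach Karl.
The search is exhausted without reaching Alice; it lies in a different component.

No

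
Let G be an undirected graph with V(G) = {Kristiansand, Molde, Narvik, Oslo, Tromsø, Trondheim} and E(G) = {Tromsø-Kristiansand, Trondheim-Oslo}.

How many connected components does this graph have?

4

From Kristiansand: component {Kristiansand, Tromsø}.
From Molde: component {Molde}.
From Narvik: component {Narvik}.
From Oslo: component {Oslo, Trondheim}.
That's 4 components.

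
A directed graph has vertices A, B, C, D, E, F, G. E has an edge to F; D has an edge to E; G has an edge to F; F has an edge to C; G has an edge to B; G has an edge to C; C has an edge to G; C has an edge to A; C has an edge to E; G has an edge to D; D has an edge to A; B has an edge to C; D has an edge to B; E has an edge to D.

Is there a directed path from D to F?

Yes

Explore from D.
Distance 1: reach A, B, E.
Distance 2: reach C, F.
Found F.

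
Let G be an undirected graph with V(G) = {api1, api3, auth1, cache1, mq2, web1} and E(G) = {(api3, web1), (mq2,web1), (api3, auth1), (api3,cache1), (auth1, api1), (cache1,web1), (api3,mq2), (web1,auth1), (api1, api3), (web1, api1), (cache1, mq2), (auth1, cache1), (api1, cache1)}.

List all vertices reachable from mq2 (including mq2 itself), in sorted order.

Start at mq2.
Its neighbours: api3, cache1, web1.
Then their neighbours: api1, auth1.
Every vertex is now reached.

api1, api3, auth1, cache1, mq2, web1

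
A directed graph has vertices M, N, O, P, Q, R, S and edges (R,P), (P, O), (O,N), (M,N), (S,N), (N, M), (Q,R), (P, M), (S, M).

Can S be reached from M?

No

Explore from M.
Distance 1: reach N.
The search from M is exhausted; no directed path reaches S.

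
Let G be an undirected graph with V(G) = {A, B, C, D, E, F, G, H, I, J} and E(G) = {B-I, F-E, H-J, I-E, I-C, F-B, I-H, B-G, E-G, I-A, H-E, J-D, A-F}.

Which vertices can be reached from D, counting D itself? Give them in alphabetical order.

A, B, C, D, E, F, G, H, I, J

Start at D.
Its neighbours: J.
Then their neighbours: H.
Then next layer: E, I.
Then next layer: A, B, C, F, G.
Every vertex is now reached.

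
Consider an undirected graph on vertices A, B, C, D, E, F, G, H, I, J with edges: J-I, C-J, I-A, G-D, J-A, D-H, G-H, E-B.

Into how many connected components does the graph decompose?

4

From A: component {A, C, I, J}.
From B: component {B, E}.
From D: component {D, G, H}.
From F: component {F}.
That's 4 components.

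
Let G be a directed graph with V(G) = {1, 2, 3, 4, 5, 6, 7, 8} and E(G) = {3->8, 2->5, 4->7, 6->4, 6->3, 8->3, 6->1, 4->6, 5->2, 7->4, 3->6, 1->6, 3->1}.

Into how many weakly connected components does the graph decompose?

From 1: component {1, 3, 4, 6, 7, 8}.
From 2: component {2, 5}.
That's 2 components.

2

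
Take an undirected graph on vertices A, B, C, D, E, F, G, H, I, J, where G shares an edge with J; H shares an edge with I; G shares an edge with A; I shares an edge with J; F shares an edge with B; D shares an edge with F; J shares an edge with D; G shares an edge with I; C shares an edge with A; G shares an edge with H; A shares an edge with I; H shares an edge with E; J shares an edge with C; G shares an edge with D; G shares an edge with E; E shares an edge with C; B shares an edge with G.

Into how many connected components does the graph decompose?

1

From A: component {A, B, C, D, E, F, G, H, I, J}.
That's 1 component.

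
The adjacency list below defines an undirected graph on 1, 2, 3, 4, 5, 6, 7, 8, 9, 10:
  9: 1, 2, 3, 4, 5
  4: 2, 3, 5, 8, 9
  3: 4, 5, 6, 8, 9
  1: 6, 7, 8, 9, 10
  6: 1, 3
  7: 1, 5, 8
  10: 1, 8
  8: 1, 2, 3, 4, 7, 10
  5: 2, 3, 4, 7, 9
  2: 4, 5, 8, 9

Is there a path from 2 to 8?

Yes

Explore from 2.
Distance 1: reach 4, 5, 8, 9.
Found 8.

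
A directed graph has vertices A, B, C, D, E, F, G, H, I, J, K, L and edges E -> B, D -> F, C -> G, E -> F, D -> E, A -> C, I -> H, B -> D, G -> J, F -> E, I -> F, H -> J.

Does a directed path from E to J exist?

No

Explore from E.
Distance 1: reach B, F.
Distance 2: reach D.
The search from E is exhausted; no directed path reaches J.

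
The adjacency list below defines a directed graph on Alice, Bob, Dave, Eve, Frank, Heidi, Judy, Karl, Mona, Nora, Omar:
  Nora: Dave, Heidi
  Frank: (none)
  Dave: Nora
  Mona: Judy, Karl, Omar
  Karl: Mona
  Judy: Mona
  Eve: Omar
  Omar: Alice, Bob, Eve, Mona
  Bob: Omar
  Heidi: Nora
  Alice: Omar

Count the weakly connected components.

From Alice: component {Alice, Bob, Eve, Judy, Karl, Mona, Omar}.
From Dave: component {Dave, Heidi, Nora}.
From Frank: component {Frank}.
That's 3 components.

3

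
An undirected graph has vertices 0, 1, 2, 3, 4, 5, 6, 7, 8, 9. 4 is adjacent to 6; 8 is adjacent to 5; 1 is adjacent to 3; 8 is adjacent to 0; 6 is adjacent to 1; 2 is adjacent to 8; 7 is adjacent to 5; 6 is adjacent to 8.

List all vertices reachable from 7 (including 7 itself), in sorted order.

0, 1, 2, 3, 4, 5, 6, 7, 8

Start at 7.
Its neighbours: 5.
Then their neighbours: 8.
Then next layer: 0, 2, 6.
Then next layer: 1, 4.
Then next layer: 3.
Nothing further is reachable.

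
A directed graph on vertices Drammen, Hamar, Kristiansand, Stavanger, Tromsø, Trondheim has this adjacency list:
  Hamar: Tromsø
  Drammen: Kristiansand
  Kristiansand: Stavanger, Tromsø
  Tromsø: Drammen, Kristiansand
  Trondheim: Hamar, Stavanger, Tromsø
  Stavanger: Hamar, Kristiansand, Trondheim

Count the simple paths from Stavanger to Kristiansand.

Stavanger→Hamar→Tromsø→Drammen→Kristiansand
Stavanger→Hamar→Tromsø→Kristiansand
Stavanger→Kristiansand
Stavanger→Trondheim→Hamar→Tromsø→Drammen→Kristiansand
Stavanger→Trondheim→Hamar→Tromsø→Kristiansand
Stavanger→Trondheim→Tromsø→Drammen→Kristiansand
Stavanger→Trondheim→Tromsø→Kristiansand

7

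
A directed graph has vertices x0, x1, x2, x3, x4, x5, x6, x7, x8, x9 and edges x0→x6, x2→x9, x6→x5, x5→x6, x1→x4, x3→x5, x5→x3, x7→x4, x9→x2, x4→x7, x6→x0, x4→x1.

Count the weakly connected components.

4

From x0: component {x0, x3, x5, x6}.
From x1: component {x1, x4, x7}.
From x2: component {x2, x9}.
From x8: component {x8}.
That's 4 components.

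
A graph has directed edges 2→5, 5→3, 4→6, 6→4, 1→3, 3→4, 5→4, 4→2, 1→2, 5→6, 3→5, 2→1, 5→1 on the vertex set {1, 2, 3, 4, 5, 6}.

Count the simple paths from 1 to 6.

1→2→5→3→4→6
1→2→5→4→6
1→2→5→6
1→3→4→2→5→6
1→3→4→6
1→3→5→4→6
1→3→5→6

7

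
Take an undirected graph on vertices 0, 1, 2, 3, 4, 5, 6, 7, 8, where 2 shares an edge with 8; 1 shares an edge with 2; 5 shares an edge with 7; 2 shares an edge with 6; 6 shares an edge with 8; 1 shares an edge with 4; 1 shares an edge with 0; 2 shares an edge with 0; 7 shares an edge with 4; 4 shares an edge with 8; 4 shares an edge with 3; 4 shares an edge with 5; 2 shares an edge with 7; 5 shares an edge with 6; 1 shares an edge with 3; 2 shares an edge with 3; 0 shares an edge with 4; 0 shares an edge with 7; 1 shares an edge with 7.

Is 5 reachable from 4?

Yes

Explore from 4.
Distance 1: reach 0, 1, 3, 5, 7, 8.
Found 5.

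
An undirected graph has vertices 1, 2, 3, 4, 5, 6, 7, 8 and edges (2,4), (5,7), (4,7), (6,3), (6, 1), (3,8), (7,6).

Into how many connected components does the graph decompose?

1

From 1: component {1, 2, 3, 4, 5, 6, 7, 8}.
That's 1 component.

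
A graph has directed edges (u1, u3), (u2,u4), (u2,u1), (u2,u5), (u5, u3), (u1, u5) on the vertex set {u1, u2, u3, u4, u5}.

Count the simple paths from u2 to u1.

u2→u1

1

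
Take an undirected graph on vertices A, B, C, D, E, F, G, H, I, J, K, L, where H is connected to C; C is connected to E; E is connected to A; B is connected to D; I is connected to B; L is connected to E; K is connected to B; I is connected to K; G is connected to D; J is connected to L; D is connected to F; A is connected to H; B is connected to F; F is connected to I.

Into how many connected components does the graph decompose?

From A: component {A, C, E, H, J, L}.
From B: component {B, D, F, G, I, K}.
That's 2 components.

2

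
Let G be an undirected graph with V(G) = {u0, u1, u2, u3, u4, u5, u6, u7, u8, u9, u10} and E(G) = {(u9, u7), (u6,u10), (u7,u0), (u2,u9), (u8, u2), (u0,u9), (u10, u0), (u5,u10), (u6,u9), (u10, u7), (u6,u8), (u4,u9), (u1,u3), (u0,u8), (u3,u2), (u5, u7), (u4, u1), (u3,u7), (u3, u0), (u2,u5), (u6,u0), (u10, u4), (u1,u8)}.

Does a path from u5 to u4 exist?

Yes

Explore from u5.
Distance 1: reach u2, u7, u10.
Distance 2: reach u0, u3, u4, u6, u8, u9.
Found u4.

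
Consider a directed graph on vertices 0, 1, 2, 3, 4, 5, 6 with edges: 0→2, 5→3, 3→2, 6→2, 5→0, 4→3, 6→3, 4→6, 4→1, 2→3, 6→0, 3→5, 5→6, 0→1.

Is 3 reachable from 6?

Explore from 6.
Distance 1: reach 0, 2, 3.
Found 3.

Yes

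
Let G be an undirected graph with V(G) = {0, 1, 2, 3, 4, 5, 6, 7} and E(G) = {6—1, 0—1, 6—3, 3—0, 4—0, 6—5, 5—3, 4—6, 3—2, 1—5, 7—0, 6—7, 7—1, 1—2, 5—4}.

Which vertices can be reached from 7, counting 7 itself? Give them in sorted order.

Start at 7.
Its neighbours: 0, 1, 6.
Then their neighbours: 2, 3, 4, 5.
Every vertex is now reached.

0, 1, 2, 3, 4, 5, 6, 7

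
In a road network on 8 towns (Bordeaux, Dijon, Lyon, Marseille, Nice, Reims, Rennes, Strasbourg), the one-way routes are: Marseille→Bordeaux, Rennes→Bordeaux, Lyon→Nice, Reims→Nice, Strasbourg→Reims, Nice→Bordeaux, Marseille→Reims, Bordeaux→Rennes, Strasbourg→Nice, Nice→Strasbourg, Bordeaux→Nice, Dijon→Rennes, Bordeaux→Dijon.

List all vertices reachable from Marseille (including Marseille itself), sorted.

Bordeaux, Dijon, Marseille, Nice, Reims, Rennes, Strasbourg

Start at Marseille.
Its neighbours: Bordeaux, Reims.
Then their neighbours: Dijon, Nice, Rennes.
Then next layer: Strasbourg.
Nothing further is reachable.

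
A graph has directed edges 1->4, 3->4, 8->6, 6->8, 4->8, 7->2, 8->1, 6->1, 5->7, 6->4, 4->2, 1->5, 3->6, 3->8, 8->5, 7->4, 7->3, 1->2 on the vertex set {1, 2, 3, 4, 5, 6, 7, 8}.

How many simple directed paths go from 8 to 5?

8→1→5
8→5
8→6→1→5

3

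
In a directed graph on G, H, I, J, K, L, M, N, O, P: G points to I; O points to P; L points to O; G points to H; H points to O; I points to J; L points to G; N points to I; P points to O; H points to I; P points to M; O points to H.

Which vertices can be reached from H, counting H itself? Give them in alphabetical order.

Start at H.
Its neighbours: I, O.
Then their neighbours: J, P.
Then next layer: M.
Nothing further is reachable.

H, I, J, M, O, P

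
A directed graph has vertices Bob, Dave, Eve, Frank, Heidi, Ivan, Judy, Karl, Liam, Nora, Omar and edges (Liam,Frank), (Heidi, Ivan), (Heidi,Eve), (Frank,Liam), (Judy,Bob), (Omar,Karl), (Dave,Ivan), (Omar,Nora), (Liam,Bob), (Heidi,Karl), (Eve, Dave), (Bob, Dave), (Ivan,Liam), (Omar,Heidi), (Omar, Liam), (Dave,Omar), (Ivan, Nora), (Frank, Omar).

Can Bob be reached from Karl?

Karl has no outgoing edges, so nothing is reachable from it.

No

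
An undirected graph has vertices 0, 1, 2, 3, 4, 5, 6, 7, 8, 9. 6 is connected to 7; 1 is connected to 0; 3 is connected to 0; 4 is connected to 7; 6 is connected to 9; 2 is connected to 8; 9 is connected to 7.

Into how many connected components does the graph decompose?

4

From 0: component {0, 1, 3}.
From 2: component {2, 8}.
From 4: component {4, 6, 7, 9}.
From 5: component {5}.
That's 4 components.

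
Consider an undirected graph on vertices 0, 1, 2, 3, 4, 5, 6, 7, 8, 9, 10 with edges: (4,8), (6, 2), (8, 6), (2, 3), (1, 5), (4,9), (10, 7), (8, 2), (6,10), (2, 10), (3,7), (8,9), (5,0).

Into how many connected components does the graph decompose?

2

From 0: component {0, 1, 5}.
From 2: component {2, 3, 4, 6, 7, 8, 9, 10}.
That's 2 components.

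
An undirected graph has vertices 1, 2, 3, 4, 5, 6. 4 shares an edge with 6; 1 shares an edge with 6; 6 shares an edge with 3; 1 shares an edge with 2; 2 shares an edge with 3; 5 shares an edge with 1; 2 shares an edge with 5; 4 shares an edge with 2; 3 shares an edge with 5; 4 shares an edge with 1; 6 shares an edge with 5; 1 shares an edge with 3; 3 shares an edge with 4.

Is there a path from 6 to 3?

Yes

Explore from 6.
Distance 1: reach 1, 3, 4, 5.
Found 3.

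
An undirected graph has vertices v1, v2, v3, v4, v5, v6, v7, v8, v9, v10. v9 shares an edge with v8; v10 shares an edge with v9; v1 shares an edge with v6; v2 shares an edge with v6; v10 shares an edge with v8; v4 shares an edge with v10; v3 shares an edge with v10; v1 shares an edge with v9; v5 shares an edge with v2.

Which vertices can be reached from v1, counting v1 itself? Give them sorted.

Start at v1.
Its neighbours: v6, v9.
Then their neighbours: v2, v8, v10.
Then next layer: v3, v4, v5.
Nothing further is reachable.

v1, v2, v3, v4, v5, v6, v8, v9, v10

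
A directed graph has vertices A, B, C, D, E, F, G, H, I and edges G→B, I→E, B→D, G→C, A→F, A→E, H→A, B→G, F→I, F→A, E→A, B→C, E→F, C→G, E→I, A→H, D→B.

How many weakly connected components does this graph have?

From A: component {A, E, F, H, I}.
From B: component {B, C, D, G}.
That's 2 components.

2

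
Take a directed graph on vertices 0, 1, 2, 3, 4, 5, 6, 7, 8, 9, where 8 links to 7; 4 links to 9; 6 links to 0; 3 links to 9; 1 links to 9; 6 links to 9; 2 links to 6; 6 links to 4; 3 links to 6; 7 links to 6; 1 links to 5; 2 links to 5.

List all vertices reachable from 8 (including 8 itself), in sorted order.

Start at 8.
Its neighbours: 7.
Then their neighbours: 6.
Then next layer: 0, 4, 9.
Nothing further is reachable.

0, 4, 6, 7, 8, 9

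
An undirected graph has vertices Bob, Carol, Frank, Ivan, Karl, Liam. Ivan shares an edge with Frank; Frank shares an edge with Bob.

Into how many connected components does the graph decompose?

4

From Bob: component {Bob, Frank, Ivan}.
From Carol: component {Carol}.
From Karl: component {Karl}.
From Liam: component {Liam}.
That's 4 components.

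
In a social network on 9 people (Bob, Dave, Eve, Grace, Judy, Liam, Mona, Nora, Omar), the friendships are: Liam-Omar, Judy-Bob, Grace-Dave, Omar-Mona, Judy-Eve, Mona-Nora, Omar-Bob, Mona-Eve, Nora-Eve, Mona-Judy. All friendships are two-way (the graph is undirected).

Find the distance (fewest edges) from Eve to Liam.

Distance 0: Eve.
Distance 1: Judy, Mona, Nora.
Distance 2: Bob, Omar.
Distance 3: Liam — contains Liam.

3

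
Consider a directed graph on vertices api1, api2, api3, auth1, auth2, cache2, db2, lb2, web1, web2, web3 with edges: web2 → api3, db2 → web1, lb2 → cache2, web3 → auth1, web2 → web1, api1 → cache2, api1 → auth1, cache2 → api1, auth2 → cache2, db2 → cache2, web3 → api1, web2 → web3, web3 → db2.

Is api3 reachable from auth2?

Explore from auth2.
Distance 1: reach cache2.
Distance 2: reach api1.
Distance 3: reach auth1.
The search from auth2 is exhausted; no directed path reaches api3.

No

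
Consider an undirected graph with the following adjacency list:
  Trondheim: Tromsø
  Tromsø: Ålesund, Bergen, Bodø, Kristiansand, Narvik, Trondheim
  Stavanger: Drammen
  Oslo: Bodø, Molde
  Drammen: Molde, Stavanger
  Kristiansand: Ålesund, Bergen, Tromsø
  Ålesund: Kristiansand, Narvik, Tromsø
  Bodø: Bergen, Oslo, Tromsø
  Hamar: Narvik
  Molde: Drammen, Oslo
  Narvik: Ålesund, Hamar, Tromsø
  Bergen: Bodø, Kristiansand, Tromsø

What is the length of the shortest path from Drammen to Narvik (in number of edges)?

5

Distance 0: Drammen.
Distance 1: Molde, Stavanger.
Distance 2: Oslo.
Distance 3: Bodø.
Distance 4: Bergen, Tromsø.
Distance 5: Ålesund, Kristiansand, Narvik, Trondheim — contains Narvik.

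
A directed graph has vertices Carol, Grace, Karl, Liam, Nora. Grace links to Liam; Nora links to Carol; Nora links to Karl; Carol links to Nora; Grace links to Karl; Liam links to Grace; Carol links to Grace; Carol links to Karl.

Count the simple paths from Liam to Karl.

Liam→Grace→Karl

1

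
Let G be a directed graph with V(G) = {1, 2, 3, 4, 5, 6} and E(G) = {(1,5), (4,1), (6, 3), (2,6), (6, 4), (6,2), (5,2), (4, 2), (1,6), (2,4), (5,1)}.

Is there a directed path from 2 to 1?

Yes

Explore from 2.
Distance 1: reach 4, 6.
Distance 2: reach 1, 3.
Found 1.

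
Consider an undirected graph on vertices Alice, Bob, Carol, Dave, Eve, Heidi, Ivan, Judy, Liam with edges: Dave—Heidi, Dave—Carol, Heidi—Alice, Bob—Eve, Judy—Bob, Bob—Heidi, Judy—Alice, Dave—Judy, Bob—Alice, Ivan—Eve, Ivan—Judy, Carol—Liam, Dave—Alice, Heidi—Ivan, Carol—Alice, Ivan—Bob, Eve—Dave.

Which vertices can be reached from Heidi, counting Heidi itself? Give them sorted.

Alice, Bob, Carol, Dave, Eve, Heidi, Ivan, Judy, Liam

Start at Heidi.
Its neighbours: Alice, Bob, Dave, Ivan.
Then their neighbours: Carol, Eve, Judy.
Then next layer: Liam.
Every vertex is now reached.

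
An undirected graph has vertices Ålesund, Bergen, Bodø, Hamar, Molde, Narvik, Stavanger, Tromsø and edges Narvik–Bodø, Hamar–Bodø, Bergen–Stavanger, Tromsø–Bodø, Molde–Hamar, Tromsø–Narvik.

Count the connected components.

3

From Ålesund: component {Ålesund}.
From Bergen: component {Bergen, Stavanger}.
From Bodø: component {Bodø, Hamar, Molde, Narvik, Tromsø}.
That's 3 components.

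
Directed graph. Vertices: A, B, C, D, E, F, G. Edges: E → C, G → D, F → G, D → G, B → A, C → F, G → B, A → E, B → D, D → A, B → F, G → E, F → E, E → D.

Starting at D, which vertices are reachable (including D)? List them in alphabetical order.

Start at D.
Its neighbours: A, G.
Then their neighbours: B, E.
Then next layer: C, F.
Every vertex is now reached.

A, B, C, D, E, F, G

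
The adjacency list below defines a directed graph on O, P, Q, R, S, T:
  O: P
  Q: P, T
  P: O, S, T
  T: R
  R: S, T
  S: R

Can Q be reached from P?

No

Explore from P.
Distance 1: reach O, S, T.
Distance 2: reach R.
The search from P is exhausted; no directed path reaches Q.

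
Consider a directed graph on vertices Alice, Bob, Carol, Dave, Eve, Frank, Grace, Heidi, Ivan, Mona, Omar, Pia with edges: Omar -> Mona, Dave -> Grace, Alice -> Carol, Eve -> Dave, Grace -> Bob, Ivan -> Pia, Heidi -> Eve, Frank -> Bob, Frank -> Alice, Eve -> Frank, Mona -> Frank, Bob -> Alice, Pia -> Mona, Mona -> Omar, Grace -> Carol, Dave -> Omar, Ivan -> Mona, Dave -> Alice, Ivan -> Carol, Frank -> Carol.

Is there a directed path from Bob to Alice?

Explore from Bob.
Distance 1: reach Alice.
Found Alice.

Yes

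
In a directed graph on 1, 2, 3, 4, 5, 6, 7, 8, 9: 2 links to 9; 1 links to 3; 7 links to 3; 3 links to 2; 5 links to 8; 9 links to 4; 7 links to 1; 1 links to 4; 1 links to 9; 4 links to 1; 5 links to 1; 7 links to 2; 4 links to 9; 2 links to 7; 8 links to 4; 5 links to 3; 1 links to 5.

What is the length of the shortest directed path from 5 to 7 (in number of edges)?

3

Distance 0: 5.
Distance 1: 1, 3, 8.
Distance 2: 2, 4, 9.
Distance 3: 7 — contains 7.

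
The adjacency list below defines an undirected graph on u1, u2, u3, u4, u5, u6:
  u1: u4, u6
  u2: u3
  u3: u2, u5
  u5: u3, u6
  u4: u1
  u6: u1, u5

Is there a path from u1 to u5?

Explore from u1.
Distance 1: reach u4, u6.
Distance 2: reach u5.
Found u5.

Yes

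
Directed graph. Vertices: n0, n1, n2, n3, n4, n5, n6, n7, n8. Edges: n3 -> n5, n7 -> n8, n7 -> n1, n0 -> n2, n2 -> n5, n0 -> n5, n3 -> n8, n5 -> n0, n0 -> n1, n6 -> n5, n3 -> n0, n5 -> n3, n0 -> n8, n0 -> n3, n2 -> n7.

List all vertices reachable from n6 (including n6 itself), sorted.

n0, n1, n2, n3, n5, n6, n7, n8

Start at n6.
Its neighbours: n5.
Then their neighbours: n0, n3.
Then next layer: n1, n2, n8.
Then next layer: n7.
Nothing further is reachable.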